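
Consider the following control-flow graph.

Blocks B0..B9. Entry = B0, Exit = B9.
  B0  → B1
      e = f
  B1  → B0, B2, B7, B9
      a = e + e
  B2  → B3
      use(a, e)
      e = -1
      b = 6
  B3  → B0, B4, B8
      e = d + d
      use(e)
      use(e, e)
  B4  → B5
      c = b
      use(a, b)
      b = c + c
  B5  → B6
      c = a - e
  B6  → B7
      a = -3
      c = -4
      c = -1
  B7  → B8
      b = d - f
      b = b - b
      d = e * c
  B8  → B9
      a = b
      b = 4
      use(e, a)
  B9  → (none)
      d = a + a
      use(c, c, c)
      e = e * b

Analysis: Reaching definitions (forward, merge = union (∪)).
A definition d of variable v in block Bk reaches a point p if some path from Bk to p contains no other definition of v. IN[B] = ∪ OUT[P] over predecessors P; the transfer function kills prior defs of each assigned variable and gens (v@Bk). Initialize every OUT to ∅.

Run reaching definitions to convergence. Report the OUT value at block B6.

Converged values:
  B0:   IN={a@B1, b@B2, e@B0, e@B3}   OUT={a@B1, b@B2, e@B0}
  B1:   IN={a@B1, b@B2, e@B0}   OUT={a@B1, b@B2, e@B0}
  B2:   IN={a@B1, b@B2, e@B0}   OUT={a@B1, b@B2, e@B2}
  B3:   IN={a@B1, b@B2, e@B2}   OUT={a@B1, b@B2, e@B3}
  B4:   IN={a@B1, b@B2, e@B3}   OUT={a@B1, b@B4, c@B4, e@B3}
  B5:   IN={a@B1, b@B4, c@B4, e@B3}   OUT={a@B1, b@B4, c@B5, e@B3}
  B6:   IN={a@B1, b@B4, c@B5, e@B3}   OUT={a@B6, b@B4, c@B6, e@B3}
  B7:   IN={a@B1, a@B6, b@B2, b@B4, c@B6, e@B0, e@B3}   OUT={a@B1, a@B6, b@B7, c@B6, d@B7, e@B0, e@B3}
  B8:   IN={a@B1, a@B6, b@B2, b@B7, c@B6, d@B7, e@B0, e@B3}   OUT={a@B8, b@B8, c@B6, d@B7, e@B0, e@B3}
  B9:   IN={a@B1, a@B8, b@B2, b@B8, c@B6, d@B7, e@B0, e@B3}   OUT={a@B1, a@B8, b@B2, b@B8, c@B6, d@B9, e@B9}

Merge at B6: IN[B6] = OUT[B5] = {a@B1, b@B4, c@B5, e@B3}
Applying B6's transfer function to that IN value gives OUT[B6] (row B6 above).

Answer: {a@B6, b@B4, c@B6, e@B3}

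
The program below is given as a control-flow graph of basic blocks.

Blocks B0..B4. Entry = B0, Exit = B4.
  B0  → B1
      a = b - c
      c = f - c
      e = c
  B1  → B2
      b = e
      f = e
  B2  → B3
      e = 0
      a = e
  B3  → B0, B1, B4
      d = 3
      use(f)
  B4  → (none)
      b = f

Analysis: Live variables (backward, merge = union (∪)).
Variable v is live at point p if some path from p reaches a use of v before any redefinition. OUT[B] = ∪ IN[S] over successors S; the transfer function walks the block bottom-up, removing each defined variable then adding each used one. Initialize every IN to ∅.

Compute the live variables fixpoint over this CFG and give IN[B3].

Converged values:
  B0:  IN={b, c, f}  OUT={c, e}
  B1:  IN={c, e}  OUT={b, c, f}
  B2:  IN={b, c, f}  OUT={b, c, e, f}
  B3:  IN={b, c, e, f}  OUT={b, c, e, f}
  B4:  IN={f}  OUT={}

Merge at B3: OUT[B3] = IN[B0] ⊔ IN[B1] ⊔ IN[B4] = {b, c, e, f}
Applying B3's transfer function to that OUT value gives IN[B3] (row B3 above).

Answer: {b, c, e, f}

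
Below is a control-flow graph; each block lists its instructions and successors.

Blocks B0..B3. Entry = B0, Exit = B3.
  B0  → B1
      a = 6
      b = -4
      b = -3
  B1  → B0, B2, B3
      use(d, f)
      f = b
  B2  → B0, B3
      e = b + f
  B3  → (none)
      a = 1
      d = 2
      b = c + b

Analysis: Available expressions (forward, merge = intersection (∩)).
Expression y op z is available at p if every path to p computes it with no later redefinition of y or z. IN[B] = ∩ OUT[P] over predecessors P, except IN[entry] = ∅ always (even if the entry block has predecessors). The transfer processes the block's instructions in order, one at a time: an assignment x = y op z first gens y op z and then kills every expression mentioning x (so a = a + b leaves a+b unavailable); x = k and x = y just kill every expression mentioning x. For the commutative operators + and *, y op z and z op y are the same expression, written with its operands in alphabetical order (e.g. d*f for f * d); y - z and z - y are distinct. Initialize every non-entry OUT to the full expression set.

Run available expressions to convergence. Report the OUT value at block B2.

Converged values:
  B0:  IN={}  OUT={}
  B1:  IN={}  OUT={}
  B2:  IN={}  OUT={b+f}
  B3:  IN={}  OUT={}

Merge at B2: IN[B2] = OUT[B1] = {}
Applying B2's transfer function to that IN value gives OUT[B2] (row B2 above).

Answer: {b+f}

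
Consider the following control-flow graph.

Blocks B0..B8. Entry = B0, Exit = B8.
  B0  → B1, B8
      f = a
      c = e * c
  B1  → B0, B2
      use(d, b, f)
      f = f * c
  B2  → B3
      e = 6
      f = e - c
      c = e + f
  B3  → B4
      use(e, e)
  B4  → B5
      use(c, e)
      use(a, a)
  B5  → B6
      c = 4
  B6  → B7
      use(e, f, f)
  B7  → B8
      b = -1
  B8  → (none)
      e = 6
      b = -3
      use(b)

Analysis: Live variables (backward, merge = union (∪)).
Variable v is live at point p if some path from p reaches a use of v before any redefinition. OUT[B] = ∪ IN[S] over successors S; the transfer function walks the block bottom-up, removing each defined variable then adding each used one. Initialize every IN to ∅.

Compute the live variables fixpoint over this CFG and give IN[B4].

Answer: {a, c, e, f}

Trace:
Per-block solution:
  B0: | IN={a, b, c, d, e} | OUT={a, b, c, d, e, f}
  B1: | IN={a, b, c, d, e, f} | OUT={a, b, c, d, e}
  B2: | IN={a, c} | OUT={a, c, e, f}
  B3: | IN={a, c, e, f} | OUT={a, c, e, f}
  B4: | IN={a, c, e, f} | OUT={e, f}
  B5: | IN={e, f} | OUT={e, f}
  B6: | IN={e, f} | OUT={}
  B7: | IN={} | OUT={}
  B8: | IN={} | OUT={}

Merge at B4: OUT[B4] = IN[B5] = {e, f}
Applying B4's transfer function to that OUT value gives IN[B4] (row B4 above).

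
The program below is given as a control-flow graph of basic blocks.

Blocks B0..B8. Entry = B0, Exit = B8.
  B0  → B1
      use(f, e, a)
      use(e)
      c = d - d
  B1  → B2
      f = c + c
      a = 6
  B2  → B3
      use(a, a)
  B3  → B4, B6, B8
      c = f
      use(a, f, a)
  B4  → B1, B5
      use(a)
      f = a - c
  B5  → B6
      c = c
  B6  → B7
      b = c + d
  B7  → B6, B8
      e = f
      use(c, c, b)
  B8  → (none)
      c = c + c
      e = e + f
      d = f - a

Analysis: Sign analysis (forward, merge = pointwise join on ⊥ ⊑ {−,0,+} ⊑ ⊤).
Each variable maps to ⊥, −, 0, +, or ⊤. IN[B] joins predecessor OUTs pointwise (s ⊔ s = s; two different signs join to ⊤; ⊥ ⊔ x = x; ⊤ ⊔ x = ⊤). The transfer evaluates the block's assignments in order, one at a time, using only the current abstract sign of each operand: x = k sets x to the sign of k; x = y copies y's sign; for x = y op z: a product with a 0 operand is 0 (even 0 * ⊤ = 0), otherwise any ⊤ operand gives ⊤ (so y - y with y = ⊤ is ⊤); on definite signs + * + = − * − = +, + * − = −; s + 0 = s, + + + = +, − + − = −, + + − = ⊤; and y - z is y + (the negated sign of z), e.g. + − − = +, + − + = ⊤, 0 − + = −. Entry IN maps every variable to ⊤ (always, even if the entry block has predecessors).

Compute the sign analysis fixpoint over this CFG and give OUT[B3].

Per-block solution:
  B0:  IN=(all ⊤)  OUT=(all ⊤)
  B1:  IN=(all ⊤)  OUT={a:+; rest ⊤}
  B2:  IN={a:+; rest ⊤}  OUT={a:+; rest ⊤}
  B3:  IN={a:+; rest ⊤}  OUT={a:+; rest ⊤}
  B4:  IN={a:+; rest ⊤}  OUT={a:+; rest ⊤}
  B5:  IN={a:+; rest ⊤}  OUT={a:+; rest ⊤}
  B6:  IN={a:+; rest ⊤}  OUT={a:+; rest ⊤}
  B7:  IN={a:+; rest ⊤}  OUT={a:+; rest ⊤}
  B8:  IN={a:+; rest ⊤}  OUT={a:+; rest ⊤}

Merge at B3: IN[B3] = OUT[B2] = {a: +, b: ⊤, c: ⊤, d: ⊤, e: ⊤, f: ⊤}
Applying B3's transfer function to that IN value gives OUT[B3] (row B3 above).

Answer: {a: +, b: ⊤, c: ⊤, d: ⊤, e: ⊤, f: ⊤}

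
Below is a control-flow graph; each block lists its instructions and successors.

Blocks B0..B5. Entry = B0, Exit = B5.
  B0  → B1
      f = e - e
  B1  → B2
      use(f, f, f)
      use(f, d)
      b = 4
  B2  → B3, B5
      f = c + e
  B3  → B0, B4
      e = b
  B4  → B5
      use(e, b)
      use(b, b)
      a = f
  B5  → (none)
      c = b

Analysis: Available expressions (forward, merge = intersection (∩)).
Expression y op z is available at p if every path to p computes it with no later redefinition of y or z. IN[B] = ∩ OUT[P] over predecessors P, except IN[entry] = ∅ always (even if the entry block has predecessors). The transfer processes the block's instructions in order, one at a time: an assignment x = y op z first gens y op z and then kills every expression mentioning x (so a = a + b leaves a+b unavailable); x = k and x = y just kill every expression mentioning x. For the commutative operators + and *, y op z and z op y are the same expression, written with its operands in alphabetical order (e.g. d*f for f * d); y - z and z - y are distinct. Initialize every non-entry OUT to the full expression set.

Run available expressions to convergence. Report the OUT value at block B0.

Answer: {e-e}

Working:
Fixpoint table:
  B0: | IN={} | OUT={e-e}
  B1: | IN={e-e} | OUT={e-e}
  B2: | IN={e-e} | OUT={c+e, e-e}
  B3: | IN={c+e, e-e} | OUT={}
  B4: | IN={} | OUT={}
  B5: | IN={} | OUT={}

Merge at B0 (entry node, so the boundary value {} is joined with the incoming edge(s)): IN[B0] = {} ∩ OUT[B3] = {}
Applying B0's transfer function to that IN value gives OUT[B0] (row B0 above).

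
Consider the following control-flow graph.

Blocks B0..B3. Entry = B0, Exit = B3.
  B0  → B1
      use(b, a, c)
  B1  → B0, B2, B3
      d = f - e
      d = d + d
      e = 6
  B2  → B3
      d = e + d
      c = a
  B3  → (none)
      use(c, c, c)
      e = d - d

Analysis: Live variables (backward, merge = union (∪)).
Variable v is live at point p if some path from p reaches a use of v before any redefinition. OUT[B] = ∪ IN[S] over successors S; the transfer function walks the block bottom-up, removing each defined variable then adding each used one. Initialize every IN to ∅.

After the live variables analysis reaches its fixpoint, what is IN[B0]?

Fixpoint table:
  B0:  IN={a, b, c, e, f}  OUT={a, b, c, e, f}
  B1:  IN={a, b, c, e, f}  OUT={a, b, c, d, e, f}
  B2:  IN={a, d, e}  OUT={c, d}
  B3:  IN={c, d}  OUT={}

Merge at B0: OUT[B0] = IN[B1] = {a, b, c, e, f}
Applying B0's transfer function to that OUT value gives IN[B0] (row B0 above).

Answer: {a, b, c, e, f}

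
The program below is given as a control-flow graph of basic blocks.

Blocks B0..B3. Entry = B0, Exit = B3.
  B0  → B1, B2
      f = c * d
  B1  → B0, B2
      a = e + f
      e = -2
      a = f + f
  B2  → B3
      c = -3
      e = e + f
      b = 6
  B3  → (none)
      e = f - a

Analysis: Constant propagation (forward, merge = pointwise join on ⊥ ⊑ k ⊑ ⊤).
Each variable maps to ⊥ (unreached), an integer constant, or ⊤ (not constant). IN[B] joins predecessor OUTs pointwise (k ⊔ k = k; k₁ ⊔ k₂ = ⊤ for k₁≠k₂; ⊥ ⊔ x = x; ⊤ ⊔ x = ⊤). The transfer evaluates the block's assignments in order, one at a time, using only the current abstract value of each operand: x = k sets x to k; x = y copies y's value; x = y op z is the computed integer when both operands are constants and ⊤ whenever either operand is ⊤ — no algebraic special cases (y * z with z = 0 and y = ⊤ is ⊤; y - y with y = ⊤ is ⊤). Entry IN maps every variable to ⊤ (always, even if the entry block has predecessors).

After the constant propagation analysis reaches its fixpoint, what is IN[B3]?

Fixpoint table:
  B0:   IN=(all ⊤)   OUT=(all ⊤)
  B1:   IN=(all ⊤)   OUT={e:-2; rest ⊤}
  B2:   IN=(all ⊤)   OUT={b:6, c:-3; rest ⊤}
  B3:   IN={b:6, c:-3; rest ⊤}   OUT={b:6, c:-3; rest ⊤}

Merge at B3: IN[B3] = OUT[B2] = {a: ⊤, b: 6, c: -3, d: ⊤, e: ⊤, f: ⊤}

Answer: {a: ⊤, b: 6, c: -3, d: ⊤, e: ⊤, f: ⊤}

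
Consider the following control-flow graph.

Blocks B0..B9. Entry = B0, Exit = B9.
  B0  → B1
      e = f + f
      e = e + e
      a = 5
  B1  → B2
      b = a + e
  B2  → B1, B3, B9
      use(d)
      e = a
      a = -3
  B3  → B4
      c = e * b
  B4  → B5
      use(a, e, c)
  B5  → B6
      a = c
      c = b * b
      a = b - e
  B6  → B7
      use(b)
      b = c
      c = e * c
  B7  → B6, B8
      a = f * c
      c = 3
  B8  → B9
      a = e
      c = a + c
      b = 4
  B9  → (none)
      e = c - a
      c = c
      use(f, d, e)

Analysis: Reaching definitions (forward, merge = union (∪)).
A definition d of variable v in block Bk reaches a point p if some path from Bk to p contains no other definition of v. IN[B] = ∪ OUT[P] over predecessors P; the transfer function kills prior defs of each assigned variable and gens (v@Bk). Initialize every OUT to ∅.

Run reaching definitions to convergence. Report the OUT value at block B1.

Answer: {a@B0, a@B2, b@B1, e@B0, e@B2}

Trace:
Fixpoint table:
  B0:  IN={}  OUT={a@B0, e@B0}
  B1:  IN={a@B0, a@B2, b@B1, e@B0, e@B2}  OUT={a@B0, a@B2, b@B1, e@B0, e@B2}
  B2:  IN={a@B0, a@B2, b@B1, e@B0, e@B2}  OUT={a@B2, b@B1, e@B2}
  B3:  IN={a@B2, b@B1, e@B2}  OUT={a@B2, b@B1, c@B3, e@B2}
  B4:  IN={a@B2, b@B1, c@B3, e@B2}  OUT={a@B2, b@B1, c@B3, e@B2}
  B5:  IN={a@B2, b@B1, c@B3, e@B2}  OUT={a@B5, b@B1, c@B5, e@B2}
  B6:  IN={a@B5, a@B7, b@B1, b@B6, c@B5, c@B7, e@B2}  OUT={a@B5, a@B7, b@B6, c@B6, e@B2}
  B7:  IN={a@B5, a@B7, b@B6, c@B6, e@B2}  OUT={a@B7, b@B6, c@B7, e@B2}
  B8:  IN={a@B7, b@B6, c@B7, e@B2}  OUT={a@B8, b@B8, c@B8, e@B2}
  B9:  IN={a@B2, a@B8, b@B1, b@B8, c@B8, e@B2}  OUT={a@B2, a@B8, b@B1, b@B8, c@B9, e@B9}

Merge at B1: IN[B1] = OUT[B0] ⊔ OUT[B2] = {a@B0, a@B2, b@B1, e@B0, e@B2}
Applying B1's transfer function to that IN value gives OUT[B1] (row B1 above).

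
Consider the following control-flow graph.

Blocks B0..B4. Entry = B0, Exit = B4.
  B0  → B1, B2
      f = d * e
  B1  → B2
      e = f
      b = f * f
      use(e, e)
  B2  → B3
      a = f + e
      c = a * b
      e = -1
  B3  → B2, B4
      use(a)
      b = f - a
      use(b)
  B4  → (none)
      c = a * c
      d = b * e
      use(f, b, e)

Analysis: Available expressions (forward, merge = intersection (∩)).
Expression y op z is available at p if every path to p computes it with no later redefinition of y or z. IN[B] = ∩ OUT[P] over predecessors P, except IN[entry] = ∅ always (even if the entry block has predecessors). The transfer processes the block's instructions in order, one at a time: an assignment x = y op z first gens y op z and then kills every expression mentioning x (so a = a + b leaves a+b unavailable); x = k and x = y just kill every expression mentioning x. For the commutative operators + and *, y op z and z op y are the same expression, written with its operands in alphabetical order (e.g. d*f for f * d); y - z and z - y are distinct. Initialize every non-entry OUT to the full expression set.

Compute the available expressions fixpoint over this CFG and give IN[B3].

Answer: {a*b}

Derivation:
Fixpoint table:
  B0: | IN={} | OUT={d*e}
  B1: | IN={d*e} | OUT={f*f}
  B2: | IN={} | OUT={a*b}
  B3: | IN={a*b} | OUT={f-a}
  B4: | IN={f-a} | OUT={b*e, f-a}

Merge at B3: IN[B3] = OUT[B2] = {a*b}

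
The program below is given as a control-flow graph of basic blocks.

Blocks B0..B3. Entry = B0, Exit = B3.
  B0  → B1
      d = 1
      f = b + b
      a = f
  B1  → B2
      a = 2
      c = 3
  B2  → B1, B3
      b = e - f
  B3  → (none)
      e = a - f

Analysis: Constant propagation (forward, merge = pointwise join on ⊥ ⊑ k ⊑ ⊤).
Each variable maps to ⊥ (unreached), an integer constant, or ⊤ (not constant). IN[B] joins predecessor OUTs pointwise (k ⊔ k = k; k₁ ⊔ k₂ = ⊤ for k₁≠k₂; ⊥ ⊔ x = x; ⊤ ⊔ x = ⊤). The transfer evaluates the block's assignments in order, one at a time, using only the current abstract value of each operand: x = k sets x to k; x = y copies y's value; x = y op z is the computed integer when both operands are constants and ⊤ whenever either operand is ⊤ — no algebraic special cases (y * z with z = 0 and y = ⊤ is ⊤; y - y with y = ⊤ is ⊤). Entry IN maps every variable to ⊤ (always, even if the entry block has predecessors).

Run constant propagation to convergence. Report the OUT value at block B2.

Fixpoint table:
  B0: | IN=(all ⊤) | OUT={d:1; rest ⊤}
  B1: | IN={d:1; rest ⊤} | OUT={a:2, c:3, d:1; rest ⊤}
  B2: | IN={a:2, c:3, d:1; rest ⊤} | OUT={a:2, c:3, d:1; rest ⊤}
  B3: | IN={a:2, c:3, d:1; rest ⊤} | OUT={a:2, c:3, d:1; rest ⊤}

Merge at B2: IN[B2] = OUT[B1] = {a: 2, b: ⊤, c: 3, d: 1, e: ⊤, f: ⊤}
Applying B2's transfer function to that IN value gives OUT[B2] (row B2 above).

Answer: {a: 2, b: ⊤, c: 3, d: 1, e: ⊤, f: ⊤}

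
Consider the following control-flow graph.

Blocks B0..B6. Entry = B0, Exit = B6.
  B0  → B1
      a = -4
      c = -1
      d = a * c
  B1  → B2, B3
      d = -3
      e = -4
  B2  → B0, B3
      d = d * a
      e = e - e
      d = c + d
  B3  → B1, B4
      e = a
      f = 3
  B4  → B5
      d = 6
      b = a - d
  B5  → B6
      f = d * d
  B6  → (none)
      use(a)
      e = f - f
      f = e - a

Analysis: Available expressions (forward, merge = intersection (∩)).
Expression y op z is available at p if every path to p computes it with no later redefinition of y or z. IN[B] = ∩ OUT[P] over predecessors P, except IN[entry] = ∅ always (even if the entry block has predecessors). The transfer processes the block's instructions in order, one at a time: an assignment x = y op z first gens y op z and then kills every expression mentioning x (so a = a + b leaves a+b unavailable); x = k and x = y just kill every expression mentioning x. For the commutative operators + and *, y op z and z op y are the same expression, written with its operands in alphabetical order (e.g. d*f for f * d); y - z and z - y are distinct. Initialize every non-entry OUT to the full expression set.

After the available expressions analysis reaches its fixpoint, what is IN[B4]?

Answer: {a*c}

Working:
Per-block solution:
  B0: | IN={} | OUT={a*c}
  B1: | IN={a*c} | OUT={a*c}
  B2: | IN={a*c} | OUT={a*c}
  B3: | IN={a*c} | OUT={a*c}
  B4: | IN={a*c} | OUT={a*c, a-d}
  B5: | IN={a*c, a-d} | OUT={a*c, a-d, d*d}
  B6: | IN={a*c, a-d, d*d} | OUT={a*c, a-d, d*d, e-a}

Merge at B4: IN[B4] = OUT[B3] = {a*c}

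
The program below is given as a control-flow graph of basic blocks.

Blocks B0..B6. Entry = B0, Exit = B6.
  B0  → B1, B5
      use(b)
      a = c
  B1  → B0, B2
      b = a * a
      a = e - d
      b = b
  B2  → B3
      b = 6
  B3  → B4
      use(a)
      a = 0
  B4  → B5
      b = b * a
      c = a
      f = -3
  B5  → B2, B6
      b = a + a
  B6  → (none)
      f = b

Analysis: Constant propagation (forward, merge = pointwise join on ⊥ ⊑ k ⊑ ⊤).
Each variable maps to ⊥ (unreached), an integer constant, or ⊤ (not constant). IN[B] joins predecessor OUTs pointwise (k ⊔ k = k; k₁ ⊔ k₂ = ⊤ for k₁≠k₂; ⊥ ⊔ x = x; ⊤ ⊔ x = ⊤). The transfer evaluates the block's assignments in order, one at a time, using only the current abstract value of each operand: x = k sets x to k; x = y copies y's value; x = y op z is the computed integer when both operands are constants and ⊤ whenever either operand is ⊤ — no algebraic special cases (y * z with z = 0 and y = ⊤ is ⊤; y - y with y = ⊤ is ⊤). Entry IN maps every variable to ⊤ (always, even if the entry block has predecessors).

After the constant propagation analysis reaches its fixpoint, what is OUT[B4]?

Converged values:
  B0: | IN=(all ⊤) | OUT=(all ⊤)
  B1: | IN=(all ⊤) | OUT=(all ⊤)
  B2: | IN=(all ⊤) | OUT={b:6; rest ⊤}
  B3: | IN={b:6; rest ⊤} | OUT={a:0, b:6; rest ⊤}
  B4: | IN={a:0, b:6; rest ⊤} | OUT={a:0, b:0, c:0, f:-3; rest ⊤}
  B5: | IN=(all ⊤) | OUT=(all ⊤)
  B6: | IN=(all ⊤) | OUT=(all ⊤)

Merge at B4: IN[B4] = OUT[B3] = {a: 0, b: 6, c: ⊤, d: ⊤, e: ⊤, f: ⊤}
Applying B4's transfer function to that IN value gives OUT[B4] (row B4 above).

Answer: {a: 0, b: 0, c: 0, d: ⊤, e: ⊤, f: -3}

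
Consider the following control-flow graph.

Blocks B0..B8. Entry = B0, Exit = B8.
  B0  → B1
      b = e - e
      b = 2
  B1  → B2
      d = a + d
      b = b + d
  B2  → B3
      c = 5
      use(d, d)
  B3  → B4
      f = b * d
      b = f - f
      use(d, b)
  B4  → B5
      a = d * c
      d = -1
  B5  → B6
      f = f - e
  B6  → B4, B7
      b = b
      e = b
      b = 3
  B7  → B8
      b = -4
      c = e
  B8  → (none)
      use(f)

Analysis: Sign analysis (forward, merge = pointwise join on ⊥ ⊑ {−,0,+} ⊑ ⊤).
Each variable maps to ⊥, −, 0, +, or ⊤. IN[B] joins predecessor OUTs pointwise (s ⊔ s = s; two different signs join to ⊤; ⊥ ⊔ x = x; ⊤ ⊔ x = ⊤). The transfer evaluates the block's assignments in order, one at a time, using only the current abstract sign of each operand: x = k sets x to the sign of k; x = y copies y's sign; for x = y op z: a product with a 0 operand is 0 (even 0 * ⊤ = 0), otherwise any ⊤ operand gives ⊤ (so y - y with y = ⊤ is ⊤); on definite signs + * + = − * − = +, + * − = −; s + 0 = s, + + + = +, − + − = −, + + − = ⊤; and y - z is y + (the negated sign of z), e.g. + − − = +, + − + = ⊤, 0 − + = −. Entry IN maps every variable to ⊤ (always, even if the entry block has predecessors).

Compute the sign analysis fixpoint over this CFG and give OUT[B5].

Answer: {a: ⊤, b: ⊤, c: +, d: -, e: ⊤, f: ⊤}

Working:
Converged values:
  B0: | IN=(all ⊤) | OUT={b:+; rest ⊤}
  B1: | IN={b:+; rest ⊤} | OUT=(all ⊤)
  B2: | IN=(all ⊤) | OUT={c:+; rest ⊤}
  B3: | IN={c:+; rest ⊤} | OUT={c:+; rest ⊤}
  B4: | IN={c:+; rest ⊤} | OUT={c:+, d:-; rest ⊤}
  B5: | IN={c:+, d:-; rest ⊤} | OUT={c:+, d:-; rest ⊤}
  B6: | IN={c:+, d:-; rest ⊤} | OUT={b:+, c:+, d:-; rest ⊤}
  B7: | IN={b:+, c:+, d:-; rest ⊤} | OUT={b:-, d:-; rest ⊤}
  B8: | IN={b:-, d:-; rest ⊤} | OUT={b:-, d:-; rest ⊤}

Merge at B5: IN[B5] = OUT[B4] = {a: ⊤, b: ⊤, c: +, d: -, e: ⊤, f: ⊤}
Applying B5's transfer function to that IN value gives OUT[B5] (row B5 above).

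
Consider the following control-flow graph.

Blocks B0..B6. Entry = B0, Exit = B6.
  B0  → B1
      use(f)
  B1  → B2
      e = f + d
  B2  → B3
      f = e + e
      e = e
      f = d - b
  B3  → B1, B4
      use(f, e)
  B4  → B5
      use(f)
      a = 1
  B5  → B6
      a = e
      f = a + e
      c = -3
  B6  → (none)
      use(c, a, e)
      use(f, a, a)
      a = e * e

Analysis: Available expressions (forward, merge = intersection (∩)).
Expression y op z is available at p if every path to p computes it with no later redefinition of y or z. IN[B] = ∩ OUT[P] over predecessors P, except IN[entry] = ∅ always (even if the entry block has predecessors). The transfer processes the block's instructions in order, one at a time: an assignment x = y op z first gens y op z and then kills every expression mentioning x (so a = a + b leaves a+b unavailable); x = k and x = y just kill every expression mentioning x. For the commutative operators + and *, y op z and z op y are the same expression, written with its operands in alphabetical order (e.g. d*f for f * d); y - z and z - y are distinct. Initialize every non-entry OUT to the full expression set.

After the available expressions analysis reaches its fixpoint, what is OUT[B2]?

Answer: {d-b}

Trace:
Fixpoint table:
  B0:  IN={}  OUT={}
  B1:  IN={}  OUT={d+f}
  B2:  IN={d+f}  OUT={d-b}
  B3:  IN={d-b}  OUT={d-b}
  B4:  IN={d-b}  OUT={d-b}
  B5:  IN={d-b}  OUT={a+e, d-b}
  B6:  IN={a+e, d-b}  OUT={d-b, e*e}

Merge at B2: IN[B2] = OUT[B1] = {d+f}
Applying B2's transfer function to that IN value gives OUT[B2] (row B2 above).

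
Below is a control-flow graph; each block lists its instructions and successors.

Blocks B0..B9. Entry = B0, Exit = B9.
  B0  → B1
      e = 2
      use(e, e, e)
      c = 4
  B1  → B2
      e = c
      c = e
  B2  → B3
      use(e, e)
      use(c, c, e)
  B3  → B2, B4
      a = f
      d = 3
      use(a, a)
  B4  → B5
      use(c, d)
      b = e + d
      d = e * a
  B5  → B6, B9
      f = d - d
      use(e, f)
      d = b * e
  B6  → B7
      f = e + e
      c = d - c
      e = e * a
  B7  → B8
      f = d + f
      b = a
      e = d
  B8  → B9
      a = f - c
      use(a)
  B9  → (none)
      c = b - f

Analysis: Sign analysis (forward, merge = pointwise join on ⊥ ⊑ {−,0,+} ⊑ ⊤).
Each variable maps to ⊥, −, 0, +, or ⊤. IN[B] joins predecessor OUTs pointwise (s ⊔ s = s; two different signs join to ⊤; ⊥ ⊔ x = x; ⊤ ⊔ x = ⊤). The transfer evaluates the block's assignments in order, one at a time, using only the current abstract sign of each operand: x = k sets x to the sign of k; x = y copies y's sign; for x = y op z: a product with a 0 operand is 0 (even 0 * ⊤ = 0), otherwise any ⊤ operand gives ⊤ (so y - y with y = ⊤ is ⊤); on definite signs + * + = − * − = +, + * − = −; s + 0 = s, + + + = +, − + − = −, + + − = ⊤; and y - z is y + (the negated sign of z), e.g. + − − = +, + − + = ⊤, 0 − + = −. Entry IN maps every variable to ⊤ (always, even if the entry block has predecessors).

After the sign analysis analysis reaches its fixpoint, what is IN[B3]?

Fixpoint table:
  B0: | IN=(all ⊤) | OUT={c:+, e:+; rest ⊤}
  B1: | IN={c:+, e:+; rest ⊤} | OUT={c:+, e:+; rest ⊤}
  B2: | IN={c:+, e:+; rest ⊤} | OUT={c:+, e:+; rest ⊤}
  B3: | IN={c:+, e:+; rest ⊤} | OUT={c:+, d:+, e:+; rest ⊤}
  B4: | IN={c:+, d:+, e:+; rest ⊤} | OUT={b:+, c:+, e:+; rest ⊤}
  B5: | IN={b:+, c:+, e:+; rest ⊤} | OUT={b:+, c:+, d:+, e:+; rest ⊤}
  B6: | IN={b:+, c:+, d:+, e:+; rest ⊤} | OUT={b:+, d:+, f:+; rest ⊤}
  B7: | IN={b:+, d:+, f:+; rest ⊤} | OUT={d:+, e:+, f:+; rest ⊤}
  B8: | IN={d:+, e:+, f:+; rest ⊤} | OUT={d:+, e:+, f:+; rest ⊤}
  B9: | IN={d:+, e:+; rest ⊤} | OUT={d:+, e:+; rest ⊤}

Merge at B3: IN[B3] = OUT[B2] = {a: ⊤, b: ⊤, c: +, d: ⊤, e: +, f: ⊤}

Answer: {a: ⊤, b: ⊤, c: +, d: ⊤, e: +, f: ⊤}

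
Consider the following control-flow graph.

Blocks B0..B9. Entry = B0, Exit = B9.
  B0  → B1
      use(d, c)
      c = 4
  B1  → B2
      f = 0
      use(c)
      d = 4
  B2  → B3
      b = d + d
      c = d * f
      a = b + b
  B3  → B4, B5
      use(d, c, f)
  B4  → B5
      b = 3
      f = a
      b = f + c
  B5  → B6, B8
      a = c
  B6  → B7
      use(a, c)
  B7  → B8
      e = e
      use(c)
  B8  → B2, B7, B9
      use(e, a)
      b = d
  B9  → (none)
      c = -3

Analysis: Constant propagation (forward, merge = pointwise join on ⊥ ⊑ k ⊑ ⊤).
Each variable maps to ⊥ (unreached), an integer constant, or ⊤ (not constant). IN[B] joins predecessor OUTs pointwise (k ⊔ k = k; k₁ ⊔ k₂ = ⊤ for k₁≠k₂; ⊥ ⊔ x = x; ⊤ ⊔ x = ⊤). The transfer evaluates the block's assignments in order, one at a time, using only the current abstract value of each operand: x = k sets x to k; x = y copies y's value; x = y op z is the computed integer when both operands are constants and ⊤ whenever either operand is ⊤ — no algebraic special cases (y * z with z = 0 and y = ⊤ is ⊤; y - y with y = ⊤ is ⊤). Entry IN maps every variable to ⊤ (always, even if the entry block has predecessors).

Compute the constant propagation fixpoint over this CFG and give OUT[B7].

Fixpoint table:
  B0:   IN=(all ⊤)   OUT={c:4; rest ⊤}
  B1:   IN={c:4; rest ⊤}   OUT={c:4, d:4, f:0; rest ⊤}
  B2:   IN={d:4; rest ⊤}   OUT={a:16, b:8, d:4; rest ⊤}
  B3:   IN={a:16, b:8, d:4; rest ⊤}   OUT={a:16, b:8, d:4; rest ⊤}
  B4:   IN={a:16, b:8, d:4; rest ⊤}   OUT={a:16, d:4, f:16; rest ⊤}
  B5:   IN={a:16, d:4; rest ⊤}   OUT={d:4; rest ⊤}
  B6:   IN={d:4; rest ⊤}   OUT={d:4; rest ⊤}
  B7:   IN={d:4; rest ⊤}   OUT={d:4; rest ⊤}
  B8:   IN={d:4; rest ⊤}   OUT={b:4, d:4; rest ⊤}
  B9:   IN={b:4, d:4; rest ⊤}   OUT={b:4, c:-3, d:4; rest ⊤}

Merge at B7: IN[B7] = OUT[B6] ⊔ OUT[B8] = {a: ⊤, b: ⊤, c: ⊤, d: 4, e: ⊤, f: ⊤}
Applying B7's transfer function to that IN value gives OUT[B7] (row B7 above).

Answer: {a: ⊤, b: ⊤, c: ⊤, d: 4, e: ⊤, f: ⊤}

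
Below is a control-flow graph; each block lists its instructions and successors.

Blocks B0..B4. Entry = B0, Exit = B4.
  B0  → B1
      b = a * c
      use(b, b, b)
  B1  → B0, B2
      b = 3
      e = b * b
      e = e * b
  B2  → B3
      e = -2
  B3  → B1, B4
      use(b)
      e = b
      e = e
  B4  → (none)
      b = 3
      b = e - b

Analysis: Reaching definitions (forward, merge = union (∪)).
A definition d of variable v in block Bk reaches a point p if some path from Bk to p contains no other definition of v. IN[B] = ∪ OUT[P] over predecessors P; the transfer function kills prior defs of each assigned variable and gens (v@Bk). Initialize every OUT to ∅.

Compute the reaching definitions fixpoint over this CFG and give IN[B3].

Fixpoint table:
  B0:   IN={b@B1, e@B1}   OUT={b@B0, e@B1}
  B1:   IN={b@B0, b@B1, e@B1, e@B3}   OUT={b@B1, e@B1}
  B2:   IN={b@B1, e@B1}   OUT={b@B1, e@B2}
  B3:   IN={b@B1, e@B2}   OUT={b@B1, e@B3}
  B4:   IN={b@B1, e@B3}   OUT={b@B4, e@B3}

Merge at B3: IN[B3] = OUT[B2] = {b@B1, e@B2}

Answer: {b@B1, e@B2}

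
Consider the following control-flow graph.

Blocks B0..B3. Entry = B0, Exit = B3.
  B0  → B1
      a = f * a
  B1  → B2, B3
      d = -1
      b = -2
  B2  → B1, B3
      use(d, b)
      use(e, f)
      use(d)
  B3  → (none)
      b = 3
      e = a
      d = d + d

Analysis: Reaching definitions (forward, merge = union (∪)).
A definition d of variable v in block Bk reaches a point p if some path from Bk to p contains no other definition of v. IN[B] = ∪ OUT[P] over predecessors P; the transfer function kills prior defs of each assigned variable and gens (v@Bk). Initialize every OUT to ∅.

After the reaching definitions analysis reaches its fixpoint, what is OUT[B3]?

Converged values:
  B0:   IN={}   OUT={a@B0}
  B1:   IN={a@B0, b@B1, d@B1}   OUT={a@B0, b@B1, d@B1}
  B2:   IN={a@B0, b@B1, d@B1}   OUT={a@B0, b@B1, d@B1}
  B3:   IN={a@B0, b@B1, d@B1}   OUT={a@B0, b@B3, d@B3, e@B3}

Merge at B3: IN[B3] = OUT[B1] ⊔ OUT[B2] = {a@B0, b@B1, d@B1}
Applying B3's transfer function to that IN value gives OUT[B3] (row B3 above).

Answer: {a@B0, b@B3, d@B3, e@B3}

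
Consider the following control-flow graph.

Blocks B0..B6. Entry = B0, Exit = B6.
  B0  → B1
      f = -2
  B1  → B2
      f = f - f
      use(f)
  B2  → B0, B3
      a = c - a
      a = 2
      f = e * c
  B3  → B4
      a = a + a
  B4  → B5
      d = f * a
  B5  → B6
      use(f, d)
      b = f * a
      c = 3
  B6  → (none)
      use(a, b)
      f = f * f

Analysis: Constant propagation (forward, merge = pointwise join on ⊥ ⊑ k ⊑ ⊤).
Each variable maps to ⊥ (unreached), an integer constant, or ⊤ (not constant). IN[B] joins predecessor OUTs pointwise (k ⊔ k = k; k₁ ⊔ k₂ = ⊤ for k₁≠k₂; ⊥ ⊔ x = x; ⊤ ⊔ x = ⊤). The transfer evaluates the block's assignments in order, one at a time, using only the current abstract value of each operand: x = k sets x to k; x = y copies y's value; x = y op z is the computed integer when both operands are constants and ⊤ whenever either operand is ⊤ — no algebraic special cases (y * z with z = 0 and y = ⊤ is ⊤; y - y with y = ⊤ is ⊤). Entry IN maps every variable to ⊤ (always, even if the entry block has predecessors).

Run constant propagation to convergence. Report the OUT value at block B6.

Answer: {a: 4, b: ⊤, c: 3, d: ⊤, e: ⊤, f: ⊤}

Derivation:
Fixpoint table:
  B0: | IN=(all ⊤) | OUT={f:-2; rest ⊤}
  B1: | IN={f:-2; rest ⊤} | OUT={f:0; rest ⊤}
  B2: | IN={f:0; rest ⊤} | OUT={a:2; rest ⊤}
  B3: | IN={a:2; rest ⊤} | OUT={a:4; rest ⊤}
  B4: | IN={a:4; rest ⊤} | OUT={a:4; rest ⊤}
  B5: | IN={a:4; rest ⊤} | OUT={a:4, c:3; rest ⊤}
  B6: | IN={a:4, c:3; rest ⊤} | OUT={a:4, c:3; rest ⊤}

Merge at B6: IN[B6] = OUT[B5] = {a: 4, b: ⊤, c: 3, d: ⊤, e: ⊤, f: ⊤}
Applying B6's transfer function to that IN value gives OUT[B6] (row B6 above).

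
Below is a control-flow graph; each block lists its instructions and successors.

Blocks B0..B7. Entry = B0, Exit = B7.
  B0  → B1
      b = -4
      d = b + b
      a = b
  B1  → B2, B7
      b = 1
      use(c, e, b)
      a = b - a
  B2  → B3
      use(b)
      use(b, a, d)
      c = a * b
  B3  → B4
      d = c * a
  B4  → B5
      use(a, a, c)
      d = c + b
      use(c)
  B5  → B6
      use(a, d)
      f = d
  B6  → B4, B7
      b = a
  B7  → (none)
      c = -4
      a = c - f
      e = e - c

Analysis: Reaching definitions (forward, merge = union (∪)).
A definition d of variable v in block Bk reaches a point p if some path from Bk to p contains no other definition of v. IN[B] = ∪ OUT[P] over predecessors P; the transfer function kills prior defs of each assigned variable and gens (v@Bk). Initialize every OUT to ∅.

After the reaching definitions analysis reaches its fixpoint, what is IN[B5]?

Converged values:
  B0: | IN={} | OUT={a@B0, b@B0, d@B0}
  B1: | IN={a@B0, b@B0, d@B0} | OUT={a@B1, b@B1, d@B0}
  B2: | IN={a@B1, b@B1, d@B0} | OUT={a@B1, b@B1, c@B2, d@B0}
  B3: | IN={a@B1, b@B1, c@B2, d@B0} | OUT={a@B1, b@B1, c@B2, d@B3}
  B4: | IN={a@B1, b@B1, b@B6, c@B2, d@B3, d@B4, f@B5} | OUT={a@B1, b@B1, b@B6, c@B2, d@B4, f@B5}
  B5: | IN={a@B1, b@B1, b@B6, c@B2, d@B4, f@B5} | OUT={a@B1, b@B1, b@B6, c@B2, d@B4, f@B5}
  B6: | IN={a@B1, b@B1, b@B6, c@B2, d@B4, f@B5} | OUT={a@B1, b@B6, c@B2, d@B4, f@B5}
  B7: | IN={a@B1, b@B1, b@B6, c@B2, d@B0, d@B4, f@B5} | OUT={a@B7, b@B1, b@B6, c@B7, d@B0, d@B4, e@B7, f@B5}

Merge at B5: IN[B5] = OUT[B4] = {a@B1, b@B1, b@B6, c@B2, d@B4, f@B5}

Answer: {a@B1, b@B1, b@B6, c@B2, d@B4, f@B5}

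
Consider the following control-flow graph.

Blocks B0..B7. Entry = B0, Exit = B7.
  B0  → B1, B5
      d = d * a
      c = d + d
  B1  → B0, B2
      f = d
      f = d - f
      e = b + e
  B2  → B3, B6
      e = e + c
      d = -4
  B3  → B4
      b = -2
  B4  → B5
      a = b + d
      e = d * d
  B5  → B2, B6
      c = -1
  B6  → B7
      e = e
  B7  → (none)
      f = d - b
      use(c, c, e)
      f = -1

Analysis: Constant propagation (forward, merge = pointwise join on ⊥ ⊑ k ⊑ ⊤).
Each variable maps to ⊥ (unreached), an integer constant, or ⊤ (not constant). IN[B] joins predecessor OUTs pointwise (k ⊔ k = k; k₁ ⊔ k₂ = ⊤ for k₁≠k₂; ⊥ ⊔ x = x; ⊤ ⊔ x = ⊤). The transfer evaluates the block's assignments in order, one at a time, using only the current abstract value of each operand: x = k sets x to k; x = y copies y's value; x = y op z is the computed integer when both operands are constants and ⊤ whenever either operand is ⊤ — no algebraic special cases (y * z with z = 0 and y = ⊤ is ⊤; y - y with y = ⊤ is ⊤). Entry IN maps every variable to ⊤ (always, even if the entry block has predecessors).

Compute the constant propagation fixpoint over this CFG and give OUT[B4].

Answer: {a: -6, b: -2, c: ⊤, d: -4, e: 16, f: ⊤}

Working:
Per-block solution:
  B0: | IN=(all ⊤) | OUT=(all ⊤)
  B1: | IN=(all ⊤) | OUT=(all ⊤)
  B2: | IN=(all ⊤) | OUT={d:-4; rest ⊤}
  B3: | IN={d:-4; rest ⊤} | OUT={b:-2, d:-4; rest ⊤}
  B4: | IN={b:-2, d:-4; rest ⊤} | OUT={a:-6, b:-2, d:-4, e:16; rest ⊤}
  B5: | IN=(all ⊤) | OUT={c:-1; rest ⊤}
  B6: | IN=(all ⊤) | OUT=(all ⊤)
  B7: | IN=(all ⊤) | OUT={f:-1; rest ⊤}

Merge at B4: IN[B4] = OUT[B3] = {a: ⊤, b: -2, c: ⊤, d: -4, e: ⊤, f: ⊤}
Applying B4's transfer function to that IN value gives OUT[B4] (row B4 above).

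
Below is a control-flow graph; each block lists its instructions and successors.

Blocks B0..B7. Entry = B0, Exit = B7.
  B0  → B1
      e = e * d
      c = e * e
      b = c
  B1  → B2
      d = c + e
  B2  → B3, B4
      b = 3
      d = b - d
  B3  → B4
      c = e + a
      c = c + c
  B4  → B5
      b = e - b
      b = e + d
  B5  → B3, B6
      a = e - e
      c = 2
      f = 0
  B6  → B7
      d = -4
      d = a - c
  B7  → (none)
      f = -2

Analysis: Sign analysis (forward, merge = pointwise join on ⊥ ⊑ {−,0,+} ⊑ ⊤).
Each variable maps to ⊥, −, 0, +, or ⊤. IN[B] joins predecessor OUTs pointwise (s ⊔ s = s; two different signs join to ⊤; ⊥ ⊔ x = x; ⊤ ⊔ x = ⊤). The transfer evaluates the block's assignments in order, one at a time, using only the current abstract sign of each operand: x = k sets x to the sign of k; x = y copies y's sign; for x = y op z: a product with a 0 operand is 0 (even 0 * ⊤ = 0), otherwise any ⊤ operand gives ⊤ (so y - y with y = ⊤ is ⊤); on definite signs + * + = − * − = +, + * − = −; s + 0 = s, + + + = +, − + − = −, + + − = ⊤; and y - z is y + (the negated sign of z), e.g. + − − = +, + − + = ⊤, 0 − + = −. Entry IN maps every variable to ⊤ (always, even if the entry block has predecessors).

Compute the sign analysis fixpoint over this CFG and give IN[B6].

Converged values:
  B0:  IN=(all ⊤)  OUT=(all ⊤)
  B1:  IN=(all ⊤)  OUT=(all ⊤)
  B2:  IN=(all ⊤)  OUT={b:+; rest ⊤}
  B3:  IN=(all ⊤)  OUT=(all ⊤)
  B4:  IN=(all ⊤)  OUT=(all ⊤)
  B5:  IN=(all ⊤)  OUT={c:+, f:0; rest ⊤}
  B6:  IN={c:+, f:0; rest ⊤}  OUT={c:+, f:0; rest ⊤}
  B7:  IN={c:+, f:0; rest ⊤}  OUT={c:+, f:-; rest ⊤}

Merge at B6: IN[B6] = OUT[B5] = {a: ⊤, b: ⊤, c: +, d: ⊤, e: ⊤, f: 0}

Answer: {a: ⊤, b: ⊤, c: +, d: ⊤, e: ⊤, f: 0}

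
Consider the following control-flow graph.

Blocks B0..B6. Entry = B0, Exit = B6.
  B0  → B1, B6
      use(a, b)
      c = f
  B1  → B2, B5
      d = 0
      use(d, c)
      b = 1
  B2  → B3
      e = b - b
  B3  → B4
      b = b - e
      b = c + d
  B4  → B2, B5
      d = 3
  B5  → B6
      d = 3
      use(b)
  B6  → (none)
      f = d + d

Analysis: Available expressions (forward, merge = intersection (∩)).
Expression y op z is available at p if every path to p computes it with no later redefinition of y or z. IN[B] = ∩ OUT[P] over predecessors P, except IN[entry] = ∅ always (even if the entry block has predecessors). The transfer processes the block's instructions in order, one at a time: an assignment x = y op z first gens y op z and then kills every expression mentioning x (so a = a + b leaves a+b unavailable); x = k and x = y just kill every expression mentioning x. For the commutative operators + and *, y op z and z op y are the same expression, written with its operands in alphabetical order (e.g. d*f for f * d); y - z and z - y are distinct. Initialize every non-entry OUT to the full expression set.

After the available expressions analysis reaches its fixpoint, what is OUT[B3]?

Converged values:
  B0:  IN={}  OUT={}
  B1:  IN={}  OUT={}
  B2:  IN={}  OUT={b-b}
  B3:  IN={b-b}  OUT={c+d}
  B4:  IN={c+d}  OUT={}
  B5:  IN={}  OUT={}
  B6:  IN={}  OUT={d+d}

Merge at B3: IN[B3] = OUT[B2] = {b-b}
Applying B3's transfer function to that IN value gives OUT[B3] (row B3 above).

Answer: {c+d}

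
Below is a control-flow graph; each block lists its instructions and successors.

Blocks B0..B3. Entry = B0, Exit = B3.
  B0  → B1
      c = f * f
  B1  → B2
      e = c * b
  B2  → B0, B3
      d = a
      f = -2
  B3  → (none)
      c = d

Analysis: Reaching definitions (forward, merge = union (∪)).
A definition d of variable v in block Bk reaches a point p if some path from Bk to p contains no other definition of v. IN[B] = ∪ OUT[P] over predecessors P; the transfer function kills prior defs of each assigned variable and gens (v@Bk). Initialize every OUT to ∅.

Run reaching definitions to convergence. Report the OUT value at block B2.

Converged values:
  B0:  IN={c@B0, d@B2, e@B1, f@B2}  OUT={c@B0, d@B2, e@B1, f@B2}
  B1:  IN={c@B0, d@B2, e@B1, f@B2}  OUT={c@B0, d@B2, e@B1, f@B2}
  B2:  IN={c@B0, d@B2, e@B1, f@B2}  OUT={c@B0, d@B2, e@B1, f@B2}
  B3:  IN={c@B0, d@B2, e@B1, f@B2}  OUT={c@B3, d@B2, e@B1, f@B2}

Merge at B2: IN[B2] = OUT[B1] = {c@B0, d@B2, e@B1, f@B2}
Applying B2's transfer function to that IN value gives OUT[B2] (row B2 above).

Answer: {c@B0, d@B2, e@B1, f@B2}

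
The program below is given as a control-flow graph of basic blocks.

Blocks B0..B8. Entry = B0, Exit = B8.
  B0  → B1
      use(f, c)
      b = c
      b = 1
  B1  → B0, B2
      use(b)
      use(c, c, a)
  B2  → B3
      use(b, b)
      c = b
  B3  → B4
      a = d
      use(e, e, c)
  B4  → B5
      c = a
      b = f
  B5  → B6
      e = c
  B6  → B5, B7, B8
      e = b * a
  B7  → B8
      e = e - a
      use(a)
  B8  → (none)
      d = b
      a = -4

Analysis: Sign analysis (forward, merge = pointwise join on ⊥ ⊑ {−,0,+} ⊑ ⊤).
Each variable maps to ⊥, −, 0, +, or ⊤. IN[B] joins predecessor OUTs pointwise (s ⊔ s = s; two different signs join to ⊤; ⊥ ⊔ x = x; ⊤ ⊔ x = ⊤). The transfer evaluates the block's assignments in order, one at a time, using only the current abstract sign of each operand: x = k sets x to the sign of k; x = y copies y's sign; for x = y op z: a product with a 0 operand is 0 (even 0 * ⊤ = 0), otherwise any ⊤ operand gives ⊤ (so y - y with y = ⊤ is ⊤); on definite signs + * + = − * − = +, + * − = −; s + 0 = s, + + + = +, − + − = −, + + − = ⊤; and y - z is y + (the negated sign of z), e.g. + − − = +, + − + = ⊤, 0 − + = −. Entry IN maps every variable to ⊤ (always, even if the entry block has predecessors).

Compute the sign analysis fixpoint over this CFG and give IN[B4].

Answer: {a: ⊤, b: +, c: +, d: ⊤, e: ⊤, f: ⊤}

Trace:
Converged values:
  B0: | IN=(all ⊤) | OUT={b:+; rest ⊤}
  B1: | IN={b:+; rest ⊤} | OUT={b:+; rest ⊤}
  B2: | IN={b:+; rest ⊤} | OUT={b:+, c:+; rest ⊤}
  B3: | IN={b:+, c:+; rest ⊤} | OUT={b:+, c:+; rest ⊤}
  B4: | IN={b:+, c:+; rest ⊤} | OUT=(all ⊤)
  B5: | IN=(all ⊤) | OUT=(all ⊤)
  B6: | IN=(all ⊤) | OUT=(all ⊤)
  B7: | IN=(all ⊤) | OUT=(all ⊤)
  B8: | IN=(all ⊤) | OUT={a:-; rest ⊤}

Merge at B4: IN[B4] = OUT[B3] = {a: ⊤, b: +, c: +, d: ⊤, e: ⊤, f: ⊤}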